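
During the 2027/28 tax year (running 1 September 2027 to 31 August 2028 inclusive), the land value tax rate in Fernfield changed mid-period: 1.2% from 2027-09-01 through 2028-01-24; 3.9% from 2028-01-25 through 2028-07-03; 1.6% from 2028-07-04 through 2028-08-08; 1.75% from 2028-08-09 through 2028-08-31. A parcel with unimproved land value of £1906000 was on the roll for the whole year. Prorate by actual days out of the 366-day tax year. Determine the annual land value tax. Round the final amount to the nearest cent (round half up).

2027-09-01 to 2028-01-24: 146 days at 1.2% → £1906000 × 1.2% × 146/366 = £9123.8033
2028-01-25 to 2028-07-03: 161 days at 3.9% → £1906000 × 3.9% × 161/366 = £32698.8361
2028-07-04 to 2028-08-08: 36 days at 1.6% → £1906000 × 1.6% × 36/366 = £2999.6066
2028-08-09 to 2028-08-31: 23 days at 1.75% → £1906000 × 1.75% × 23/366 = £2096.0792
Total = £46918.3251

£46918.33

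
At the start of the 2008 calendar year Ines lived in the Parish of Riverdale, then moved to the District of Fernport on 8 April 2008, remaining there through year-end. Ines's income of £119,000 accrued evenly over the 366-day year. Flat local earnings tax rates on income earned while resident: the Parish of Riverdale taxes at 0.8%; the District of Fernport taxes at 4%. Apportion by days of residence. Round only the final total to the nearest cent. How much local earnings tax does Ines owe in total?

The Parish of Riverdale, 1 January – 7 April 2008: 98 days → £119,000 × 0.8% × 98/366 = £254.9071
The District of Fernport, 8 April – 31 December 2008: 268 days → £119,000 × 4% × 268/366 = £3,485.4645
Total = £3,740.3716

£3,740.37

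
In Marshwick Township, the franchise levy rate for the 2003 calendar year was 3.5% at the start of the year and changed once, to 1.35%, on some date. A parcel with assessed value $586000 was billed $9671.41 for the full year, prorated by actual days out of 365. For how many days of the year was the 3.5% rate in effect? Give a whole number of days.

Let d = days at the first rate; then 365 − d days at the second rate.
$586000 × [3.5%·d + 1.35%·(365−d)] / 365 = $9671.41
Solving gives d = 51, so the new rate took effect on 21 Feb 2003.

51 days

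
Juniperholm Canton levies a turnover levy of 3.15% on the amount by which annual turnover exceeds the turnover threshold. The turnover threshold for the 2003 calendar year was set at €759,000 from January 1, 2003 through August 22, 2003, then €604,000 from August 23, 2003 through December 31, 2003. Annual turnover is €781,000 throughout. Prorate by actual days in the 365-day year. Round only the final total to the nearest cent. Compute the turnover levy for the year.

€2,445.35

January 1 – August 22, 2003: 234 days, exemption €759,000 → (€781,000 − €759,000) × 3.15% × 234/365 = €444.2795
August 23 – December 31, 2003: 131 days, exemption €604,000 → (€781,000 − €604,000) × 3.15% × 131/365 = €2,001.0699
Total = €2,445.3493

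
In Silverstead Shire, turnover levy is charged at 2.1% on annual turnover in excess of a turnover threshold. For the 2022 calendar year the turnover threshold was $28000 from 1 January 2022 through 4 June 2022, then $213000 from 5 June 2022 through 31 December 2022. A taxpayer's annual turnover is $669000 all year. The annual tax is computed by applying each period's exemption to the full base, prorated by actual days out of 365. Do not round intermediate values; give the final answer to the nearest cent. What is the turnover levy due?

1 January – 4 June 2022: 155 days, exemption $28000 → ($669000 − $28000) × 2.1% × 155/365 = $5716.3151
5 June – 31 December 2022: 210 days, exemption $213000 → ($669000 − $213000) × 2.1% × 210/365 = $5509.4795
Total = $11225.7945

$11225.79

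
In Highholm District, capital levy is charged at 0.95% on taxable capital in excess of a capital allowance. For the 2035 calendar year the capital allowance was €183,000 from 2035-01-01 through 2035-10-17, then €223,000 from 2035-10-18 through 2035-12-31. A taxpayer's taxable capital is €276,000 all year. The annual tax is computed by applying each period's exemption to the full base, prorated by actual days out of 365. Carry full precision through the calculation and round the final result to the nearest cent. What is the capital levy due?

€805.42

2035-01-01 to 2035-10-17: 290 days, exemption €183,000 → (€276,000 − €183,000) × 0.95% × 290/365 = €701.9589
2035-10-18 to 2035-12-31: 75 days, exemption €223,000 → (€276,000 − €223,000) × 0.95% × 75/365 = €103.4589
Total = €805.4178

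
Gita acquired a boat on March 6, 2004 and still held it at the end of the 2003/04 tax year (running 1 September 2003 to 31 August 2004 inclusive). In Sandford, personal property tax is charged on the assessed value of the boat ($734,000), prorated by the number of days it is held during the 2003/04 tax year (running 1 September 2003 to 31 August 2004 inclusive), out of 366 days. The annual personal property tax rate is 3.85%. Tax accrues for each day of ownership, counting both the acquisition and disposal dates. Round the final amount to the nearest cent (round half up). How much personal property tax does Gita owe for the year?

Days held (March 6 – August 31, 2004): 179 out of 366
Tax = $734,000 × 3.85% × 179/366 = $13,820.6585

$13,820.66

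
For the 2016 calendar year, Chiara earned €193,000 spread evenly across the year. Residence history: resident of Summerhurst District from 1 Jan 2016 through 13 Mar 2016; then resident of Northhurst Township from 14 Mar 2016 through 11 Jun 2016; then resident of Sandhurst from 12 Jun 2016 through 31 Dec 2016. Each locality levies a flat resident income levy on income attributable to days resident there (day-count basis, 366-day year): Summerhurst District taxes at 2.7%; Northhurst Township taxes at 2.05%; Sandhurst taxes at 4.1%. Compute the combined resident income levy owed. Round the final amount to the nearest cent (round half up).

€6,401.17

Summerhurst District, 1 Jan – 13 Mar 2016: 73 days → €193,000 × 2.7% × 73/366 = €1,039.3525
Northhurst Township, 14 Mar – 11 Jun 2016: 90 days → €193,000 × 2.05% × 90/366 = €972.9098
Sandhurst, 12 Jun – 31 Dec 2016: 203 days → €193,000 × 4.1% × 203/366 = €4,388.9044
Total = €6,401.1667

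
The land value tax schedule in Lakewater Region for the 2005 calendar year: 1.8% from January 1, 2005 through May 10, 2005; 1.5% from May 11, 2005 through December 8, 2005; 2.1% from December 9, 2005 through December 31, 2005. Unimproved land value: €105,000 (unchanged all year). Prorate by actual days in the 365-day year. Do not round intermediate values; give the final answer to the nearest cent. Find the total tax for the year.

January 1 – May 10, 2005: 130 days at 1.8% → €105,000 × 1.8% × 130/365 = €673.1507
May 11 – December 8, 2005: 212 days at 1.5% → €105,000 × 1.5% × 212/365 = €914.7945
December 9 – December 31, 2005: 23 days at 2.1% → €105,000 × 2.1% × 23/365 = €138.9452
Total = €1,726.8904

€1,726.89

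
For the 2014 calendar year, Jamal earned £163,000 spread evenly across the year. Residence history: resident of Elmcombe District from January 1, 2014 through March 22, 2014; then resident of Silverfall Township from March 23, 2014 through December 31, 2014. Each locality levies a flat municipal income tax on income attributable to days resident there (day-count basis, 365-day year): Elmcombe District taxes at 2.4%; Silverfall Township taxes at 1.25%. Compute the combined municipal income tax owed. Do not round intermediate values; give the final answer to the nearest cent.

£2,453.48

Elmcombe District, January 1 – March 22, 2014: 81 days → £163,000 × 2.4% × 81/365 = £868.1425
Silverfall Township, March 23 – December 31, 2014: 284 days → £163,000 × 1.25% × 284/365 = £1,585.3425
Total = £2,453.4849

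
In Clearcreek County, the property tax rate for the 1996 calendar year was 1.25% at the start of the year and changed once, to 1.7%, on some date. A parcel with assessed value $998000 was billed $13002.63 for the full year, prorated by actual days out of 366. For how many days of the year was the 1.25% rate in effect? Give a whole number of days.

323 days

Let d = days at the first rate; then 366 − d days at the second rate.
$998000 × [1.25%·d + 1.7%·(366−d)] / 366 = $13002.63
Solving gives d = 323, so the new rate took effect on 19 Nov 1996.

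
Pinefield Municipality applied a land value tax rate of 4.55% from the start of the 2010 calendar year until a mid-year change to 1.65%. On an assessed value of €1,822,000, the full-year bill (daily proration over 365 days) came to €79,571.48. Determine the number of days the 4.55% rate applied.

342 days

Let d = days at the first rate; then 365 − d days at the second rate.
€1,822,000 × [4.55%·d + 1.65%·(365−d)] / 365 = €79,571.48
Solving gives d = 342, so the new rate took effect on 9 Dec 2010.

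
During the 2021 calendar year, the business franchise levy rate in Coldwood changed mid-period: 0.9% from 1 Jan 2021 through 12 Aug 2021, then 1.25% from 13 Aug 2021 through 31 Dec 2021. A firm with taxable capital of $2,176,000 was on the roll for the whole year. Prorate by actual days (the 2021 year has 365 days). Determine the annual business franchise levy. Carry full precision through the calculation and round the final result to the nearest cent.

$22,526.07

1 Jan – 12 Aug 2021: 224 days at 0.9% → $2,176,000 × 0.9% × 224/365 = $12,018.6740
13 Aug – 31 Dec 2021: 141 days at 1.25% → $2,176,000 × 1.25% × 141/365 = $10,507.3973
Total = $22,526.0712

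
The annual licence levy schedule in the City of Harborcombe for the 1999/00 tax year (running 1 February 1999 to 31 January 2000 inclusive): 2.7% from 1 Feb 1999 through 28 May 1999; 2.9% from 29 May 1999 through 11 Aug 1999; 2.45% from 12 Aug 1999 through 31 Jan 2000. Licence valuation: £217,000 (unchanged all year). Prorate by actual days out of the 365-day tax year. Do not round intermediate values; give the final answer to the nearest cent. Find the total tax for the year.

£5,691.05

1 Feb – 28 May 1999: 117 days at 2.7% → £217,000 × 2.7% × 117/365 = £1,878.0904
29 May – 11 Aug 1999: 75 days at 2.9% → £217,000 × 2.9% × 75/365 = £1,293.0822
12 Aug 1999 – 31 Jan 2000: 173 days at 2.45% → £217,000 × 2.45% × 173/365 = £2,519.8753
Total = £5,691.0479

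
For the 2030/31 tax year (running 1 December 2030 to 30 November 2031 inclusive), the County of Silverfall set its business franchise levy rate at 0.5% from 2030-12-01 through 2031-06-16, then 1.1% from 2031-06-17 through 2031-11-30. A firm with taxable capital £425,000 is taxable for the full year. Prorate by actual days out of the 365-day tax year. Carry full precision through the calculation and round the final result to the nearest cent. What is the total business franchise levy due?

2030-12-01 to 2031-06-16: 198 days at 0.5% → £425,000 × 0.5% × 198/365 = £1,152.7397
2031-06-17 to 2031-11-30: 167 days at 1.1% → £425,000 × 1.1% × 167/365 = £2,138.9726
Total = £3,291.7123

£3,291.71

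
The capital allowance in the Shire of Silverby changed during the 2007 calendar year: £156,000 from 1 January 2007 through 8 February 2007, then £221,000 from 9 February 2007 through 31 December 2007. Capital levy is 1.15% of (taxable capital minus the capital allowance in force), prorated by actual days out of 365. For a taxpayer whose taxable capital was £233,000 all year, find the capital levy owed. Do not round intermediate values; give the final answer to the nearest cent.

1 January – 8 February 2007: 39 days, exemption £156,000 → (£233,000 − £156,000) × 1.15% × 39/365 = £94.6151
9 February – 31 December 2007: 326 days, exemption £221,000 → (£233,000 − £221,000) × 1.15% × 326/365 = £123.2548
Total = £217.8699

£217.87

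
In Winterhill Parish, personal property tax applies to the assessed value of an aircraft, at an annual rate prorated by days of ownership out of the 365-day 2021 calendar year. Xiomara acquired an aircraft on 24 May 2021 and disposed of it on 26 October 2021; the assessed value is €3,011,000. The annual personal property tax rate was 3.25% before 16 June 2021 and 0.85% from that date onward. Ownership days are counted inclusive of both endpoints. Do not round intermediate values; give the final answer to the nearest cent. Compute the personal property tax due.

€15,492.21

24 May – 15 June 2021: 23 days at 3.25% → €3,011,000 × 3.25% × 23/365 = €6,166.3630
16 June – 26 October 2021: 133 days at 0.85% → €3,011,000 × 0.85% × 133/365 = €9,325.8507
Total = €15,492.2137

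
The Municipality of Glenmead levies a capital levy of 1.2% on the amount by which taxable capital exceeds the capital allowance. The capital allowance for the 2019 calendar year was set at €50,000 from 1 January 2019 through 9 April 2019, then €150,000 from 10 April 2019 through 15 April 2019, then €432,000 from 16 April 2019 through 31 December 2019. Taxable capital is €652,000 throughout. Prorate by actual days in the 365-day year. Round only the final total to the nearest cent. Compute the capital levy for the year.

€3,938.96

1 January – 9 April 2019: 99 days, exemption €50,000 → (€652,000 − €50,000) × 1.2% × 99/365 = €1,959.3863
10 April – 15 April 2019: 6 days, exemption €150,000 → (€652,000 − €150,000) × 1.2% × 6/365 = €99.0247
16 April – 31 December 2019: 260 days, exemption €432,000 → (€652,000 − €432,000) × 1.2% × 260/365 = €1,880.5479
Total = €3,938.9589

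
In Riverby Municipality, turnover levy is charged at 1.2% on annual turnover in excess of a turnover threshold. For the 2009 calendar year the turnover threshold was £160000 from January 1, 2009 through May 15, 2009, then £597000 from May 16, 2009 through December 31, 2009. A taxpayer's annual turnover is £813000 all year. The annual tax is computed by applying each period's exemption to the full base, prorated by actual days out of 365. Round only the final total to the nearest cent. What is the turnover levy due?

£4531.56

January 1 – May 15, 2009: 135 days, exemption £160000 → (£813000 − £160000) × 1.2% × 135/365 = £2898.2466
May 16 – December 31, 2009: 230 days, exemption £597000 → (£813000 − £597000) × 1.2% × 230/365 = £1633.3151
Total = £4531.5616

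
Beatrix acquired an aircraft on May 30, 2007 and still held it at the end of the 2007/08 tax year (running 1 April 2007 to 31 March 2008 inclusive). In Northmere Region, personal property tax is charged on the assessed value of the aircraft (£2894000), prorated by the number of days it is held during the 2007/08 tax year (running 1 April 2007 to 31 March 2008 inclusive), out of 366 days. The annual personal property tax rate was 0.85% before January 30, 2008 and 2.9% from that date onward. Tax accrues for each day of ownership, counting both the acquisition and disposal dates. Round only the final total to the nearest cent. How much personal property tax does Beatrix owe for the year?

May 30, 2007 – January 29, 2008: 245 days at 0.85% → £2894000 × 0.85% × 245/366 = £16466.5437
January 30 – March 31, 2008: 62 days at 2.9% → £2894000 × 2.9% × 62/366 = £14216.9727
Total = £30683.5164

£30683.52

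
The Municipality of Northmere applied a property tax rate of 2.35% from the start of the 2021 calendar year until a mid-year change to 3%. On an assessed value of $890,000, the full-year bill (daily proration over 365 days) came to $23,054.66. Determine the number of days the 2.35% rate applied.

Let d = days at the first rate; then 365 − d days at the second rate.
$890,000 × [2.35%·d + 3%·(365−d)] / 365 = $23,054.66
Solving gives d = 230, so the new rate took effect on 19 Aug 2021.

230 days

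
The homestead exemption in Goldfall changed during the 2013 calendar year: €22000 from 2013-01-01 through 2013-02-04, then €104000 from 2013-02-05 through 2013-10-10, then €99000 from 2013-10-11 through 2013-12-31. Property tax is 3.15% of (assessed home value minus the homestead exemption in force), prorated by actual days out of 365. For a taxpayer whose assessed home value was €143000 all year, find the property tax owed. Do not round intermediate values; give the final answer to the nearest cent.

€1511.57

2013-01-01 to 2013-02-04: 35 days, exemption €22000 → (€143000 − €22000) × 3.15% × 35/365 = €365.4863
2013-02-05 to 2013-10-10: 248 days, exemption €104000 → (€143000 − €104000) × 3.15% × 248/365 = €834.7068
2013-10-11 to 2013-12-31: 82 days, exemption €99000 → (€143000 − €99000) × 3.15% × 82/365 = €311.3753
Total = €1511.5685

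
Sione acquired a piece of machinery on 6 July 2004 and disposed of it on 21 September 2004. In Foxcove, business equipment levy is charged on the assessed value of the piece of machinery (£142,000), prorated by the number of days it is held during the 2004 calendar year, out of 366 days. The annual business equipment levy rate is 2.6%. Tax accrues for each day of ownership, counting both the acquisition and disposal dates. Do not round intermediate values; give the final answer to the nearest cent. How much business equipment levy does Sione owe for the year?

Days held (6 July – 21 September 2004): 78 out of 366
Tax = £142,000 × 2.6% × 78/366 = £786.8197

£786.82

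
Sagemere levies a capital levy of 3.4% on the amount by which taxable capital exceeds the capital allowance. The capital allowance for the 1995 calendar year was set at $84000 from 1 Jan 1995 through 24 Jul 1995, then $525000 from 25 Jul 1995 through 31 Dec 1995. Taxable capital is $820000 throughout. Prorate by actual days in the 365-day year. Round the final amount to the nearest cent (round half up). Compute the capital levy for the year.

1 Jan – 24 Jul 1995: 205 days, exemption $84000 → ($820000 − $84000) × 3.4% × 205/365 = $14054.5753
25 Jul – 31 Dec 1995: 160 days, exemption $525000 → ($820000 − $525000) × 3.4% × 160/365 = $4396.7123
Total = $18451.2877

$18451.29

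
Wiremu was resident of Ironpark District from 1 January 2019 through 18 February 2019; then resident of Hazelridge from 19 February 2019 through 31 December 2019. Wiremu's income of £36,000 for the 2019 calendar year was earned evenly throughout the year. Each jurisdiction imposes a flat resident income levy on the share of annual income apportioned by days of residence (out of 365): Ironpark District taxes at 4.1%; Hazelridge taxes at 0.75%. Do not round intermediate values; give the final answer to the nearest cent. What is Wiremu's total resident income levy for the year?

Ironpark District, 1 January – 18 February 2019: 49 days → £36,000 × 4.1% × 49/365 = £198.1479
Hazelridge, 19 February – 31 December 2019: 316 days → £36,000 × 0.75% × 316/365 = £233.7534
Total = £431.9014

£431.90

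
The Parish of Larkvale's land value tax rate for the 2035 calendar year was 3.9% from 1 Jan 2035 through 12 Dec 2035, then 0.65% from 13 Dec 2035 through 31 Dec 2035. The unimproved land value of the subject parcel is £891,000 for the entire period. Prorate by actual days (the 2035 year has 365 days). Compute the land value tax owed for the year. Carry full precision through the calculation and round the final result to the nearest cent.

1 Jan – 12 Dec 2035: 346 days at 3.9% → £891,000 × 3.9% × 346/365 = £32,940.1479
13 Dec – 31 Dec 2035: 19 days at 0.65% → £891,000 × 0.65% × 19/365 = £301.4753
Total = £33,241.6233

£33,241.62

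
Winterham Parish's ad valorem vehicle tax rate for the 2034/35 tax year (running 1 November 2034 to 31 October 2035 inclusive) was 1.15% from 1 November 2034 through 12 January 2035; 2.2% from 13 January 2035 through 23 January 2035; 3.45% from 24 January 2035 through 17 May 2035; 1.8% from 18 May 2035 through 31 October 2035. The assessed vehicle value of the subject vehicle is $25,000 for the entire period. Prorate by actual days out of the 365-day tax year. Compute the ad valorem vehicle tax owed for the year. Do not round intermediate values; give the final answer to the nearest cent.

$549.35

1 November 2034 – 12 January 2035: 73 days at 1.15% → $25,000 × 1.15% × 73/365 = $57.5000
13 January – 23 January 2035: 11 days at 2.2% → $25,000 × 2.2% × 11/365 = $16.5753
24 January – 17 May 2035: 114 days at 3.45% → $25,000 × 3.45% × 114/365 = $269.3836
18 May – 31 October 2035: 167 days at 1.8% → $25,000 × 1.8% × 167/365 = $205.8904
Total = $549.3493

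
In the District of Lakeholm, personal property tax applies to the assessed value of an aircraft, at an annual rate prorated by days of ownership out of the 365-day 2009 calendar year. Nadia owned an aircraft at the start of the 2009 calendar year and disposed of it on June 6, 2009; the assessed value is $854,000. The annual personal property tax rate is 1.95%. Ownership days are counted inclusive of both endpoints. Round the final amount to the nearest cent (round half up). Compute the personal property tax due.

$7,163.07

Days held (January 1 – June 6, 2009): 157 out of 365
Tax = $854,000 × 1.95% × 157/365 = $7,163.0712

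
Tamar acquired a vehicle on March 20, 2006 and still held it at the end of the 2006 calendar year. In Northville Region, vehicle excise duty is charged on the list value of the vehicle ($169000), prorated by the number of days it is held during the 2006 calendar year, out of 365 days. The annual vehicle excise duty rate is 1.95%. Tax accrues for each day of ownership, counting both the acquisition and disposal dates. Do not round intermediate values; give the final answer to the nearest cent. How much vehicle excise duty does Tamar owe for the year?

$2591.26

Days held (March 20 – December 31, 2006): 287 out of 365
Tax = $169000 × 1.95% × 287/365 = $2591.2562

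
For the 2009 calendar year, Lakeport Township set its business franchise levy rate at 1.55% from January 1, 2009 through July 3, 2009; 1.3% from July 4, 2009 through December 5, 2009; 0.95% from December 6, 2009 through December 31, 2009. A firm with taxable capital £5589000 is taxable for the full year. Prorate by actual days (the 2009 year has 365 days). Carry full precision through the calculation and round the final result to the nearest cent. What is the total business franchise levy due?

January 1 – July 3, 2009: 184 days at 1.55% → £5589000 × 1.55% × 184/365 = £43670.7616
July 4 – December 5, 2009: 155 days at 1.3% → £5589000 × 1.3% × 155/365 = £30854.3425
December 6 – December 31, 2009: 26 days at 0.95% → £5589000 × 0.95% × 26/365 = £3782.1452
Total = £78307.2493

£78307.25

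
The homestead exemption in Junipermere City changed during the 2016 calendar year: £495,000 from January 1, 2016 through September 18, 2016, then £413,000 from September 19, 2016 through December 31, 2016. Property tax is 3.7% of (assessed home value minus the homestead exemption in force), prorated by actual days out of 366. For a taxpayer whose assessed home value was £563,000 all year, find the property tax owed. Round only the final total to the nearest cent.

£3,378.12

January 1 – September 18, 2016: 262 days, exemption £495,000 → (£563,000 − £495,000) × 3.7% × 262/366 = £1,801.0710
September 19 – December 31, 2016: 104 days, exemption £413,000 → (£563,000 − £413,000) × 3.7% × 104/366 = £1,577.0492
Total = £3,378.1202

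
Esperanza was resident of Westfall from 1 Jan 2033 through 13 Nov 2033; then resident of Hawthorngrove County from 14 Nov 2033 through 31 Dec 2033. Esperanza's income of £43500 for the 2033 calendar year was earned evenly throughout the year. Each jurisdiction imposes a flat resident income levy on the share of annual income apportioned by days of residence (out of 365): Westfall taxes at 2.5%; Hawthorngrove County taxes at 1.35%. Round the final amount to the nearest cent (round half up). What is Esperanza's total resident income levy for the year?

£1021.71

Westfall, 1 Jan – 13 Nov 2033: 317 days → £43500 × 2.5% × 317/365 = £944.4863
Hawthorngrove County, 14 Nov – 31 Dec 2033: 48 days → £43500 × 1.35% × 48/365 = £77.2274
Total = £1021.7137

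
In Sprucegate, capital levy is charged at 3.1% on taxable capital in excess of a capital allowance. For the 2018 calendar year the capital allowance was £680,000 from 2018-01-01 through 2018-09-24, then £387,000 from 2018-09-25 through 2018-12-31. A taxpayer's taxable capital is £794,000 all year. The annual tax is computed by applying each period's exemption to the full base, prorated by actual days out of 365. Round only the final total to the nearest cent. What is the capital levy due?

£5,972.72

2018-01-01 to 2018-09-24: 267 days, exemption £680,000 → (£794,000 − £680,000) × 3.1% × 267/365 = £2,585.1452
2018-09-25 to 2018-12-31: 98 days, exemption £387,000 → (£794,000 − £387,000) × 3.1% × 98/365 = £3,387.5781
Total = £5,972.7233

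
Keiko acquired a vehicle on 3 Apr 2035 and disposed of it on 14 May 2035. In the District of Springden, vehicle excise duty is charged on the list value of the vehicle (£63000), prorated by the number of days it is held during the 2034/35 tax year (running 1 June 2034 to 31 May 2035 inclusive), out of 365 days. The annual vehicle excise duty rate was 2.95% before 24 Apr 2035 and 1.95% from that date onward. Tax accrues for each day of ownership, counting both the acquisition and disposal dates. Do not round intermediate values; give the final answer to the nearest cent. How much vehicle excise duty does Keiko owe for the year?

£177.61

3 Apr – 23 Apr 2035: 21 days at 2.95% → £63000 × 2.95% × 21/365 = £106.9274
24 Apr – 14 May 2035: 21 days at 1.95% → £63000 × 1.95% × 21/365 = £70.6808
Total = £177.6082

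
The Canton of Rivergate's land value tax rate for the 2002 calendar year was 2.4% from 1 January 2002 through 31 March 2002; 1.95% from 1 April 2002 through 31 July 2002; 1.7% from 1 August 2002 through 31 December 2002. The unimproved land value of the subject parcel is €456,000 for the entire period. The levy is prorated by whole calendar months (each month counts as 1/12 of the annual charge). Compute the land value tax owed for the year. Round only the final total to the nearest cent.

€8,930.00

1 January – 31 March 2002: 3 months at 2.4% → €456,000 × 2.4% × 3/12 = €2,736.0000
1 April – 31 July 2002: 4 months at 1.95% → €456,000 × 1.95% × 4/12 = €2,964.0000
1 August – 31 December 2002: 5 months at 1.7% → €456,000 × 1.7% × 5/12 = €3,230.0000
Total = €8,930.0000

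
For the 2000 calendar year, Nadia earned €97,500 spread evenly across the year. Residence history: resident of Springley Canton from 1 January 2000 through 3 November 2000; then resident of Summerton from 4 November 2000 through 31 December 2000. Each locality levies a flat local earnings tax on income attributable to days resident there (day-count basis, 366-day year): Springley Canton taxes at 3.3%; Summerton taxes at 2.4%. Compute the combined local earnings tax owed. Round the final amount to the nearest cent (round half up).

Springley Canton, 1 January – 3 November 2000: 308 days → €97,500 × 3.3% × 308/366 = €2,707.6230
Summerton, 4 November – 31 December 2000: 58 days → €97,500 × 2.4% × 58/366 = €370.8197
Total = €3,078.4426

€3,078.44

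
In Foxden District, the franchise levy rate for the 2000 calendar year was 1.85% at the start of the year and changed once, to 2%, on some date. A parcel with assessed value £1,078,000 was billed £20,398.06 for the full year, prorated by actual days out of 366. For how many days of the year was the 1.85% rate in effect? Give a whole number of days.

Let d = days at the first rate; then 366 − d days at the second rate.
£1,078,000 × [1.85%·d + 2%·(366−d)] / 366 = £20,398.06
Solving gives d = 263, so the new rate took effect on 20 September 2000.

263 days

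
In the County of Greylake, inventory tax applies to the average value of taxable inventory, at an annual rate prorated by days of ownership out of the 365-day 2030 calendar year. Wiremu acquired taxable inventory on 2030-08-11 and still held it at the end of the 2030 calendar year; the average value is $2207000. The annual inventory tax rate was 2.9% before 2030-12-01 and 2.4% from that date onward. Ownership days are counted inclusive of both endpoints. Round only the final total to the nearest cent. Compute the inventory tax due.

2030-08-11 to 2030-11-30: 112 days at 2.9% → $2207000 × 2.9% × 112/365 = $19639.2767
2030-12-01 to 2030-12-31: 31 days at 2.4% → $2207000 × 2.4% × 31/365 = $4498.6521
Total = $24137.9288

$24137.93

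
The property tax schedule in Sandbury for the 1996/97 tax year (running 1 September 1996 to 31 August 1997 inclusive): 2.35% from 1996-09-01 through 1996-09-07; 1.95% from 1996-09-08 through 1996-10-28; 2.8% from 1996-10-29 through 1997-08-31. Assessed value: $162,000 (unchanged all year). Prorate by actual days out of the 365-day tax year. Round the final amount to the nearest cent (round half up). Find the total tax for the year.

$4,329.62

1996-09-01 to 1996-09-07: 7 days at 2.35% → $162,000 × 2.35% × 7/365 = $73.0110
1996-09-08 to 1996-10-28: 51 days at 1.95% → $162,000 × 1.95% × 51/365 = $441.3945
1996-10-29 to 1997-08-31: 307 days at 2.8% → $162,000 × 2.8% × 307/365 = $3,815.2110
Total = $4,329.6164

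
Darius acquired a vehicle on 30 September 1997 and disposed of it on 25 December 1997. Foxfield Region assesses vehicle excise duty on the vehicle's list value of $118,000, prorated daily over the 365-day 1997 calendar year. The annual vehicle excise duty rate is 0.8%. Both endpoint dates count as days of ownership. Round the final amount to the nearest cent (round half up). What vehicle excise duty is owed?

$225.01

Days held (30 September – 25 December 1997): 87 out of 365
Tax = $118,000 × 0.8% × 87/365 = $225.0082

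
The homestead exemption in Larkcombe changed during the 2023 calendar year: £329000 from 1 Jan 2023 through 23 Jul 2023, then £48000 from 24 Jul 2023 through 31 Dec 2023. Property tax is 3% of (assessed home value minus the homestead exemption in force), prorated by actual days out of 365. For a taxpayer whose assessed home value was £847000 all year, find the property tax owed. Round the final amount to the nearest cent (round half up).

1 Jan – 23 Jul 2023: 204 days, exemption £329000 → (£847000 − £329000) × 3% × 204/365 = £8685.3699
24 Jul – 31 Dec 2023: 161 days, exemption £48000 → (£847000 − £48000) × 3% × 161/365 = £10573.0685
Total = £19258.4384

£19258.44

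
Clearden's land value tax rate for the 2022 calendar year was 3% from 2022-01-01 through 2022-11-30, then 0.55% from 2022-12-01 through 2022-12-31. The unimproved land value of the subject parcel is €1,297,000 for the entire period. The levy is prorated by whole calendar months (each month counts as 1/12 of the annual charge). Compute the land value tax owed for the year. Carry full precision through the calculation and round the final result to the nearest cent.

2022-01-01 to 2022-11-30: 11 months at 3% → €1,297,000 × 3% × 11/12 = €35,667.5000
2022-12-01 to 2022-12-31: 1 month at 0.55% → €1,297,000 × 0.55% × 1/12 = €594.4583
Total = €36,261.9583

€36,261.96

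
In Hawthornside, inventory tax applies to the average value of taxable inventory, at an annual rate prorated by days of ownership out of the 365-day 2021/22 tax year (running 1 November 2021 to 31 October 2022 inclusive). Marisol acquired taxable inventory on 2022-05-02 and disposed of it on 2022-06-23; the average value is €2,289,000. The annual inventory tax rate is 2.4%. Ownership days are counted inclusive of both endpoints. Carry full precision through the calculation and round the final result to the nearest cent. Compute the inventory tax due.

€7,977.01

Days held (2022-05-02 to 2022-06-23): 53 out of 365
Tax = €2,289,000 × 2.4% × 53/365 = €7,977.0082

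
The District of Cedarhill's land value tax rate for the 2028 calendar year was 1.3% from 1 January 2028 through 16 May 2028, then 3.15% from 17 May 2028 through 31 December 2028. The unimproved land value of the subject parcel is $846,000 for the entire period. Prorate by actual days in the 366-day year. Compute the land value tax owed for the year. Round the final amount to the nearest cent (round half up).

1 January – 16 May 2028: 137 days at 1.3% → $846,000 × 1.3% × 137/366 = $4,116.7377
17 May – 31 December 2028: 229 days at 3.15% → $846,000 × 3.15% × 229/366 = $16,673.8279
Total = $20,790.5656

$20,790.57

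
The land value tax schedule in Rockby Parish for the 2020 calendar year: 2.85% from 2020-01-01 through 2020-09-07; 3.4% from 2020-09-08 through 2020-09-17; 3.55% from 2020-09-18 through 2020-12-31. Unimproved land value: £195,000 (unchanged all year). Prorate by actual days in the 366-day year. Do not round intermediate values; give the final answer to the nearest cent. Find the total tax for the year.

£5,978.40

2020-01-01 to 2020-09-07: 251 days at 2.85% → £195,000 × 2.85% × 251/366 = £3,811.2910
2020-09-08 to 2020-09-17: 10 days at 3.4% → £195,000 × 3.4% × 10/366 = £181.1475
2020-09-18 to 2020-12-31: 105 days at 3.55% → £195,000 × 3.55% × 105/366 = £1,985.9631
Total = £5,978.4016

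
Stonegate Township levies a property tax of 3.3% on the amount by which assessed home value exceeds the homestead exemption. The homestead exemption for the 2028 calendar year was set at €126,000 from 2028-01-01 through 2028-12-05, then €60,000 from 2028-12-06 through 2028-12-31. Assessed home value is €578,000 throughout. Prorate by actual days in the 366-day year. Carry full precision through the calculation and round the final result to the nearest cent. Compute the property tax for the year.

2028-01-01 to 2028-12-05: 340 days, exemption €126,000 → (€578,000 − €126,000) × 3.3% × 340/366 = €13,856.3934
2028-12-06 to 2028-12-31: 26 days, exemption €60,000 → (€578,000 − €60,000) × 3.3% × 26/366 = €1,214.3279
Total = €15,070.7213

€15,070.72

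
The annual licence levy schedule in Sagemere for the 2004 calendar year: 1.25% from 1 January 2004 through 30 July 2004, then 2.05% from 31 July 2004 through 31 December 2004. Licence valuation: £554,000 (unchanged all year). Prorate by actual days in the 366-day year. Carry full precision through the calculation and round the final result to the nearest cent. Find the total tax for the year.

£8,789.83

1 January – 30 July 2004: 212 days at 1.25% → £554,000 × 1.25% × 212/366 = £4,011.2022
31 July – 31 December 2004: 154 days at 2.05% → £554,000 × 2.05% × 154/366 = £4,778.6284
Total = £8,789.8306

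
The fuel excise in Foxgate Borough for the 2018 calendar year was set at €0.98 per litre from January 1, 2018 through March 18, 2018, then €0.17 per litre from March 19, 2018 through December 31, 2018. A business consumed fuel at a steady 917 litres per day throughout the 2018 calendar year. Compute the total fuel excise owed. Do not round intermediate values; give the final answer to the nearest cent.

€114,093.14

January 1 – March 18, 2018: 77 days × 917 litres/day = 70,609 litres at €0.98/litre → €69,196.82
March 19 – December 31, 2018: 288 days × 917 litres/day = 264,096 litres at €0.17/litre → €44,896.32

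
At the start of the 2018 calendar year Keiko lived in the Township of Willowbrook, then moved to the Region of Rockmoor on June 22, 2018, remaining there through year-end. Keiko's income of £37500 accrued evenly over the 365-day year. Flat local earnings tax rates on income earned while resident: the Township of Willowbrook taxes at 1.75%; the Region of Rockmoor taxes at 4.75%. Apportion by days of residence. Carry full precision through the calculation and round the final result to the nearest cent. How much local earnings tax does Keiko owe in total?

The Township of Willowbrook, January 1 – June 21, 2018: 172 days → £37500 × 1.75% × 172/365 = £309.2466
The Region of Rockmoor, June 22 – December 31, 2018: 193 days → £37500 × 4.75% × 193/365 = £941.8664
Total = £1251.1130

£1251.11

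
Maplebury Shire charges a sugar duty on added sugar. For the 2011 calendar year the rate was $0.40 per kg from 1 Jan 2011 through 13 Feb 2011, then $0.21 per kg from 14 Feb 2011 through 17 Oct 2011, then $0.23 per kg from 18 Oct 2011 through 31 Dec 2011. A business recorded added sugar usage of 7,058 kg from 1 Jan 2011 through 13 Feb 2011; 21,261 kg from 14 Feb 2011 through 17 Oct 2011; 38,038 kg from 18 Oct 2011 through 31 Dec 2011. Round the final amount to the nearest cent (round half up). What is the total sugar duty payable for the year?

$16,036.75

1 Jan – 13 Feb 2011: 7,058 kg at $0.40/kg → $2,823.20
14 Feb – 17 Oct 2011: 21,261 kg at $0.21/kg → $4,464.81
18 Oct – 31 Dec 2011: 38,038 kg at $0.23/kg → $8,748.74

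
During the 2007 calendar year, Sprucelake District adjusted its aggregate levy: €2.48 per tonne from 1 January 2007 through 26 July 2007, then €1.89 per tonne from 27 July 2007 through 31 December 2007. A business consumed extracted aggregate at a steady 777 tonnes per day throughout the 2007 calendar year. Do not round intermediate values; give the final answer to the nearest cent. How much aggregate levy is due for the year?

1 January – 26 July 2007: 207 days × 777 tonnes/day = 160,839 tonnes at €2.48/tonne → €398880.72
27 July – 31 December 2007: 158 days × 777 tonnes/day = 122,766 tonnes at €1.89/tonne → €232027.74

€630908.46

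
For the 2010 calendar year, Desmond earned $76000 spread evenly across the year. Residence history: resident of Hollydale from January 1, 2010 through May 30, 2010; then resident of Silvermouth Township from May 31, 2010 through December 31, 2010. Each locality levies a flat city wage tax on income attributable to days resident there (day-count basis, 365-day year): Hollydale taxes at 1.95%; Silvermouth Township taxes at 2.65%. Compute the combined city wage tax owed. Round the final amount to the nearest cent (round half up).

Hollydale, January 1 – May 30, 2010: 150 days → $76000 × 1.95% × 150/365 = $609.0411
Silvermouth Township, May 31 – December 31, 2010: 215 days → $76000 × 2.65% × 215/365 = $1186.3288
Total = $1795.3699

$1795.37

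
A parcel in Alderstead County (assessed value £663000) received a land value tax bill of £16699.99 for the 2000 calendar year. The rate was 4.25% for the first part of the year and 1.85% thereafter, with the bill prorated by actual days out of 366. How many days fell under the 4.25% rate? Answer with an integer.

Let d = days at the first rate; then 366 − d days at the second rate.
£663000 × [4.25%·d + 1.85%·(366−d)] / 366 = £16699.99
Solving gives d = 102, so the new rate took effect on 12 April 2000.

102 days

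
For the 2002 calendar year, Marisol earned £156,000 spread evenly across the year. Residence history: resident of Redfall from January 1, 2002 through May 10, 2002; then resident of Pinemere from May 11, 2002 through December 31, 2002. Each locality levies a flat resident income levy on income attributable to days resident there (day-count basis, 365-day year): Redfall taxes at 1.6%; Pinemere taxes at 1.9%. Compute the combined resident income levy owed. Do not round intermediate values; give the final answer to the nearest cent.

Redfall, January 1 – May 10, 2002: 130 days → £156,000 × 1.6% × 130/365 = £888.9863
Pinemere, May 11 – December 31, 2002: 235 days → £156,000 × 1.9% × 235/365 = £1,908.3288
Total = £2,797.3151

£2,797.32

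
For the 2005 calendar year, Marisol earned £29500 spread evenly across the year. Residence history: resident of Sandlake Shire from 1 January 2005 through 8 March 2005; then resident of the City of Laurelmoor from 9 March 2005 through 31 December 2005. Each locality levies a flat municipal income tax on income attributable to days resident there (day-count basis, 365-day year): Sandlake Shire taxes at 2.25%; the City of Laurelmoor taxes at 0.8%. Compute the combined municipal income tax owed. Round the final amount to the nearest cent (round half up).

£314.52

Sandlake Shire, 1 January – 8 March 2005: 67 days → £29500 × 2.25% × 67/365 = £121.8390
The City of Laurelmoor, 9 March – 31 December 2005: 298 days → £29500 × 0.8% × 298/365 = £192.6795
Total = £314.5185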